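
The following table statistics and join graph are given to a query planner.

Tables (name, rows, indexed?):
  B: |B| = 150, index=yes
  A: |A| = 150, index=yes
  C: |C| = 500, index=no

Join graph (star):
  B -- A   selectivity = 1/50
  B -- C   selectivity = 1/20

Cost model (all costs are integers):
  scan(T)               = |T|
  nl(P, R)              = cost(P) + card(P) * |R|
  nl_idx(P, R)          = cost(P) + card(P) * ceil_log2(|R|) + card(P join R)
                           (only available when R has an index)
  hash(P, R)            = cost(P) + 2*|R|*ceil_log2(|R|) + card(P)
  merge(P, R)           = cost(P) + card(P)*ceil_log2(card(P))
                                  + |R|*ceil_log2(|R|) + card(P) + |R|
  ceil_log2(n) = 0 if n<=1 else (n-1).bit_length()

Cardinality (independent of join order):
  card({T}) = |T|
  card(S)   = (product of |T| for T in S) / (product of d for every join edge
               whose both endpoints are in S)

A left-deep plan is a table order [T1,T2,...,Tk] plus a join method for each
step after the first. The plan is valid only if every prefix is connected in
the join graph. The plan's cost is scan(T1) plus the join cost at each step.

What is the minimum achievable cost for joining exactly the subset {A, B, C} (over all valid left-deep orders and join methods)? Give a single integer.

9550

Selinger DP over subsets of {A,B,C}:
  {B}: scan cost=150, card=150
  {A}: scan cost=150, card=150
  {C}: scan cost=500, card=500
  {AB}: card=450; try (B,nl_idx)→1800, (A,nl_idx)→1800, (B,hash)→2700, (A,hash)→2700, (B,merge)→2850, (A,merge)→2850 …(+2); best=1800 via (B,nl_idx)
  {BC}: card=3750; try (B,hash)→3400, (C,merge)→6500, (B,merge)→6850, (B,nl_idx)→8250, (C,hash)→9300, (C,nl)→75150 …(+1); best=3400 via (B,hash)
  {ABC}: card=11250; try (A,hash)→9550, (C,hash)→11250, (C,merge)→11300, (A,nl_idx)→44650, (A,merge)→53500, (C,nl)→226800 …(+1); best=9550 via (A,hash)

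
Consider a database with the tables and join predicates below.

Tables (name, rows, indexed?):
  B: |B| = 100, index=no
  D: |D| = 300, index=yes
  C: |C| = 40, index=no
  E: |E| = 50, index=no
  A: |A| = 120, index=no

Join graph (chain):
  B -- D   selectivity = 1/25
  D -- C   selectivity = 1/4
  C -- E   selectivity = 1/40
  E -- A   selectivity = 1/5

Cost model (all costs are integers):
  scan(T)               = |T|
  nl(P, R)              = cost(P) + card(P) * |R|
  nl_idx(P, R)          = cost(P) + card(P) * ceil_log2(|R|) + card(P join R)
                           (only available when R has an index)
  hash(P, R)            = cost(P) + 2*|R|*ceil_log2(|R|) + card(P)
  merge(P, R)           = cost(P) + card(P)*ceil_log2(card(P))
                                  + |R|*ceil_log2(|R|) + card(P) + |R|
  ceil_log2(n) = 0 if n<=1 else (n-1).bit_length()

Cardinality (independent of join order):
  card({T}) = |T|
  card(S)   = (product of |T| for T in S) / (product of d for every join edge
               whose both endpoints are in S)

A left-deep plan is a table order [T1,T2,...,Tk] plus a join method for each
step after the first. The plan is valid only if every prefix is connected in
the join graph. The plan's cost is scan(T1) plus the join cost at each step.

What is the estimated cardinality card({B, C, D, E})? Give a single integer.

15000

Tables in S: B(100), C(40), D(300), E(50)
Edges inside S: B-D(d=25), D-C(d=4), C-E(d=40)
numerator = 100 * 40 * 300 * 50 = 60000000
denominator = 25 * 4 * 40 = 4000
card(S) = 60000000 / 4000 = 15000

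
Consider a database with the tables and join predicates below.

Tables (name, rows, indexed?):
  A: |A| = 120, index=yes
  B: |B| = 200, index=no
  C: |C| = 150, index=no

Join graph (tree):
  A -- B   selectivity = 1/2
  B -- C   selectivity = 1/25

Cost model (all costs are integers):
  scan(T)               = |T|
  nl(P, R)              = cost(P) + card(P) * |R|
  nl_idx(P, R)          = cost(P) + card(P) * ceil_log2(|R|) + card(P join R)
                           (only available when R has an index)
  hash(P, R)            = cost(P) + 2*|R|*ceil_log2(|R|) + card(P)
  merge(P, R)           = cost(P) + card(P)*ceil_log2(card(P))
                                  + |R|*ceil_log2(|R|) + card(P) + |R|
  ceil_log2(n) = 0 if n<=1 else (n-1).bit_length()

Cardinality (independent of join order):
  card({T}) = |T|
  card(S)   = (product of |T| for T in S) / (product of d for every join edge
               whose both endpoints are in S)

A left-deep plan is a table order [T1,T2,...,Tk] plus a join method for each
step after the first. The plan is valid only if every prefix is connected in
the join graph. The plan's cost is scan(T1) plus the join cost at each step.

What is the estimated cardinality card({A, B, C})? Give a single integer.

72000

Tables in S: A(120), B(200), C(150)
Edges inside S: A-B(d=2), B-C(d=25)
numerator = 120 * 200 * 150 = 3600000
denominator = 2 * 25 = 50
card(S) = 3600000 / 50 = 72000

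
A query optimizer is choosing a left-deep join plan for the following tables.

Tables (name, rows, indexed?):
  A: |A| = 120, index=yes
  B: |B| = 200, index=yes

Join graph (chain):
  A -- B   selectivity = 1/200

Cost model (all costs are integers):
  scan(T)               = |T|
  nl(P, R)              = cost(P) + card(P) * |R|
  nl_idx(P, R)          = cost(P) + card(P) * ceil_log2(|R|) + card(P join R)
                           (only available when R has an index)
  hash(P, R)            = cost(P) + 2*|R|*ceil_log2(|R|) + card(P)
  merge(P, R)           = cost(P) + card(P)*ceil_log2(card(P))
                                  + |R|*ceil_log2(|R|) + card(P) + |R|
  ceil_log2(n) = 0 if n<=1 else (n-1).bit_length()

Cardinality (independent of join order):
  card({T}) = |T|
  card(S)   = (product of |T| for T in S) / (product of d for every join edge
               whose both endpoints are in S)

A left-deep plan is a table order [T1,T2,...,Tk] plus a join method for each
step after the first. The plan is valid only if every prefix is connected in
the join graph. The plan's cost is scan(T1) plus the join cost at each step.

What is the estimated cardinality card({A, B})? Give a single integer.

120

Tables in S: A(120), B(200)
Edges inside S: A-B(d=200)
numerator = 120 * 200 = 24000
denominator = 200 = 200
card(S) = 24000 / 200 = 120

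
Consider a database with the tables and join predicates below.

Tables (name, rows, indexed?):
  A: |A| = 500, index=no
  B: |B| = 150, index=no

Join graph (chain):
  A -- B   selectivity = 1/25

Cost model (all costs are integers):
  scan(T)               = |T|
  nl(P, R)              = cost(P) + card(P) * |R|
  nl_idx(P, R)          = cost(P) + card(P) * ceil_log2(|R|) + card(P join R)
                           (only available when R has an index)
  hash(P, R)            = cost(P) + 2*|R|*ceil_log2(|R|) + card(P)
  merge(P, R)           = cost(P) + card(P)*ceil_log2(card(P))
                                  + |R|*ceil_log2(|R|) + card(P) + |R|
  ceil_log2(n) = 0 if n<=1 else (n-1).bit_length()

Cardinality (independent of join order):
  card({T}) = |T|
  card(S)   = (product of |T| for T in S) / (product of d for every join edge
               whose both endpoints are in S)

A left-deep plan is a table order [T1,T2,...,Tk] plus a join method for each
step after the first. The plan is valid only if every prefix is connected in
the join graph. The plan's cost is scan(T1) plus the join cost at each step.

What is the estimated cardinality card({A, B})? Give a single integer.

3000

Tables in S: A(500), B(150)
Edges inside S: A-B(d=25)
numerator = 500 * 150 = 75000
denominator = 25 = 25
card(S) = 75000 / 25 = 3000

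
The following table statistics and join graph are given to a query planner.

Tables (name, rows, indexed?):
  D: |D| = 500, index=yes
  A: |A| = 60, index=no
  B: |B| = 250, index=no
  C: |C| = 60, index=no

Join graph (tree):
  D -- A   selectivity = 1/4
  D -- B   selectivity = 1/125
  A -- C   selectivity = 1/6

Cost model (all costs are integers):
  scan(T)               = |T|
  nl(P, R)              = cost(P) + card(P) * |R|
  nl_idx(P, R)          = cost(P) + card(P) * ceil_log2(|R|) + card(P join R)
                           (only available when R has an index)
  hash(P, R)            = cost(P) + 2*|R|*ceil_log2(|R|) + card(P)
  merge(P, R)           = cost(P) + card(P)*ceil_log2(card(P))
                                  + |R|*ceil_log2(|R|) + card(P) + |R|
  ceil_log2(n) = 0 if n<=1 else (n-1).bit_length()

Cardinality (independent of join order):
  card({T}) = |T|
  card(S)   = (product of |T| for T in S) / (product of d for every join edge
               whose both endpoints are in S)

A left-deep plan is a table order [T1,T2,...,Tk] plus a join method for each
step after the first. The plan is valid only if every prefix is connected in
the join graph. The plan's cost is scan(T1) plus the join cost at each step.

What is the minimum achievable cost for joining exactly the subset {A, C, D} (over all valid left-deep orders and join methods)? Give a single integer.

9940

Selinger DP over subsets of {A,C,D}:
  {D}: scan cost=500, card=500
  {A}: scan cost=60, card=60
  {C}: scan cost=60, card=60
  {AD}: card=7500; try (A,hash)→1720, (D,merge)→5480, (A,merge)→5920, (D,nl_idx)→8100, (D,hash)→9120, (D,nl)→30060 …(+1); best=1720 via (A,hash)
  {AC}: card=600; try (C,hash)→840, (A,hash)→840, (C,merge)→900, (A,merge)→900, (C,nl)→3660, (A,nl)→3660; best=840 via (C,hash)
  {ACD}: card=75000; try (C,hash)→9940, (D,hash)→10440, (D,merge)→12440, (D,nl_idx)→81240, (C,merge)→107140, (D,nl)→300840 …(+1); best=9940 via (C,hash)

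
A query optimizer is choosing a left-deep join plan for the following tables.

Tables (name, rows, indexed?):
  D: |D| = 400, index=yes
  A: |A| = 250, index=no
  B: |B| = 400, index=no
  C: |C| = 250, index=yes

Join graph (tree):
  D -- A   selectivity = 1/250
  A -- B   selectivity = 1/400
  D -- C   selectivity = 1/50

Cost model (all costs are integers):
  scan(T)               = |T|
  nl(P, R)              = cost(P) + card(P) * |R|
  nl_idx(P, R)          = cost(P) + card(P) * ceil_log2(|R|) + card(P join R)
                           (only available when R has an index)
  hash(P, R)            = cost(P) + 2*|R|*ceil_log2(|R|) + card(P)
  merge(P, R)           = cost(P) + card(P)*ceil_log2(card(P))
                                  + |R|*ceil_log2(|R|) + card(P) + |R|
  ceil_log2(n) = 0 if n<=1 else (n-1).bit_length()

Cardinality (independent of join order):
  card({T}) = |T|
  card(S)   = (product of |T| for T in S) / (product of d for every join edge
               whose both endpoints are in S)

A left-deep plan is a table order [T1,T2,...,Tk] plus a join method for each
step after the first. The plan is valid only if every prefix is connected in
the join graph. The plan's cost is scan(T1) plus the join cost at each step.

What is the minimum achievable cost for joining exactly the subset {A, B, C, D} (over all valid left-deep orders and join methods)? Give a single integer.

11850

Selinger DP over subsets of {A,B,C,D}:
  {D}: scan cost=400, card=400
  {A}: scan cost=250, card=250
  {B}: scan cost=400, card=400
  {C}: scan cost=250, card=250
  {AD}: card=400; try (D,nl_idx)→2900, (A,hash)→4800, (D,merge)→6500, (A,merge)→6650, (D,hash)→7700, (D,nl)→100250 …(+1); best=2900 via (D,nl_idx)
  {CD}: card=2000; try (D,nl_idx)→4500, (C,hash)→4800, (C,nl_idx)→5600, (D,merge)→6500, (C,merge)→6650, (D,hash)→7700 …(+2); best=4500 via (D,nl_idx)
  {AB}: card=250; try (A,hash)→4800, (B,merge)→6500, (A,merge)→6650, (B,hash)→7700, (B,nl)→100250, (A,nl)→100400; best=4800 via (A,hash)
  {ABD}: card=400; try (D,nl_idx)→7450, (B,hash)→10500, (B,merge)→10900, (D,merge)→11050, (D,hash)→12250, (D,nl)→104800 …(+1); best=7450 via (D,nl_idx)
  {ACD}: card=2000; try (C,hash)→7300, (C,nl_idx)→8100, (C,merge)→9150, (A,hash)→10500, (A,merge)→30750, (C,nl)→102900 …(+1); best=7300 via (C,hash)
  {ABCD}: card=2000; try (C,hash)→11850, (C,nl_idx)→12650, (C,merge)→13700, (B,hash)→16500, (B,merge)→35300, (C,nl)→107450 …(+1); best=11850 via (C,hash)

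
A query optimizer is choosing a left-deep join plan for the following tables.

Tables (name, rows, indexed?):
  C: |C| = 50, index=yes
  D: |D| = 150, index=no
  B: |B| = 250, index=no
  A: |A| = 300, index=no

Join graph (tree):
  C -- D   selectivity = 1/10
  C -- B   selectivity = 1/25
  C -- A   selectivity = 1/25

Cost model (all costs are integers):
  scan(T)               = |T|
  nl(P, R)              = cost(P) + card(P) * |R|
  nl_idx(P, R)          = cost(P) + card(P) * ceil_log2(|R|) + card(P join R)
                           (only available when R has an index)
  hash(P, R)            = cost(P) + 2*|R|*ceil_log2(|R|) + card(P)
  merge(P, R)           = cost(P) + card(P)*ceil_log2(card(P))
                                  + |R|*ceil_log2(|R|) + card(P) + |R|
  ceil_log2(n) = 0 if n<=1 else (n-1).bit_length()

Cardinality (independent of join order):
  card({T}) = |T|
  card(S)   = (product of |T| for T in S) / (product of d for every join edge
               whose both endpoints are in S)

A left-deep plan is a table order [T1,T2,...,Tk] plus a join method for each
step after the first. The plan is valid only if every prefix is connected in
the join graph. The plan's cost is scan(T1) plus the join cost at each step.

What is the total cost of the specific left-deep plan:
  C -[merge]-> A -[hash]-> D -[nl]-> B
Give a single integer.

2256400

step 1: scan C: cost=50, card=50
step 2: join A via merge
    card(P join A) = 50*300/(25) = 600
    cost = 50 + 50*6 + 300*9 + 50 + 300 = 3400
step 3: join D via hash
    card(P join D) = 600*150/(10) = 9000
    cost = 3400 + 2*150*8 + 600 = 6400
step 4: join B via nl
    card(P join B) = 9000*250/(25) = 90000
    cost = 6400 + 9000*250 = 2256400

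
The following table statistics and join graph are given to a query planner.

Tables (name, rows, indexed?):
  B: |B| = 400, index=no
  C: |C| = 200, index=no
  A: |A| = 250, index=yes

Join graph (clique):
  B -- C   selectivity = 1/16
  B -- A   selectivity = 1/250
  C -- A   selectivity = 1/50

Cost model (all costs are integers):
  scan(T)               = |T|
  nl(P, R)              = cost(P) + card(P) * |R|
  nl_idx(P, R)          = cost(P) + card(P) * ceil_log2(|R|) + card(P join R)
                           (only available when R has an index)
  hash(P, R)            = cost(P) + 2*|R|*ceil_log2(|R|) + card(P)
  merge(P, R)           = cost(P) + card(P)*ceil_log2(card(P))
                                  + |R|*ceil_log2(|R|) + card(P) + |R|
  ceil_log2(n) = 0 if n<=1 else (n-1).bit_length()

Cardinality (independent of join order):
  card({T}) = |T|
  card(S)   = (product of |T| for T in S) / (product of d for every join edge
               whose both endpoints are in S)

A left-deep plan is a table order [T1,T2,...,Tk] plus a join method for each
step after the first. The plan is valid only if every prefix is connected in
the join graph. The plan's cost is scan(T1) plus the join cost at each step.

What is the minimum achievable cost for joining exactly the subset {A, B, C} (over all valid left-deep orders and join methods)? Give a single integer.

7600

Selinger DP over subsets of {A,B,C}:
  {B}: scan cost=400, card=400
  {C}: scan cost=200, card=200
  {A}: scan cost=250, card=250
  {BC}: card=5000; try (C,hash)→4000, (B,merge)→6000, (C,merge)→6200, (B,hash)→7600, (B,nl)→80200, (C,nl)→80400; best=4000 via (C,hash)
  {AB}: card=400; try (A,nl_idx)→4000, (A,hash)→4800, (B,merge)→6500, (A,merge)→6650, (B,hash)→7700, (B,nl)→100250 …(+1); best=4000 via (A,nl_idx)
  {AC}: card=1000; try (A,nl_idx)→2800, (C,hash)→3700, (A,merge)→4250, (C,merge)→4300, (A,hash)→4400, (A,nl)→50200 …(+1); best=2800 via (A,nl_idx)
  {ABC}: card=100; try (C,hash)→7600, (C,merge)→9800, (B,hash)→11000, (A,hash)→13000, (B,merge)→17800, (A,nl_idx)→44100 …(+4); best=7600 via (C,hash)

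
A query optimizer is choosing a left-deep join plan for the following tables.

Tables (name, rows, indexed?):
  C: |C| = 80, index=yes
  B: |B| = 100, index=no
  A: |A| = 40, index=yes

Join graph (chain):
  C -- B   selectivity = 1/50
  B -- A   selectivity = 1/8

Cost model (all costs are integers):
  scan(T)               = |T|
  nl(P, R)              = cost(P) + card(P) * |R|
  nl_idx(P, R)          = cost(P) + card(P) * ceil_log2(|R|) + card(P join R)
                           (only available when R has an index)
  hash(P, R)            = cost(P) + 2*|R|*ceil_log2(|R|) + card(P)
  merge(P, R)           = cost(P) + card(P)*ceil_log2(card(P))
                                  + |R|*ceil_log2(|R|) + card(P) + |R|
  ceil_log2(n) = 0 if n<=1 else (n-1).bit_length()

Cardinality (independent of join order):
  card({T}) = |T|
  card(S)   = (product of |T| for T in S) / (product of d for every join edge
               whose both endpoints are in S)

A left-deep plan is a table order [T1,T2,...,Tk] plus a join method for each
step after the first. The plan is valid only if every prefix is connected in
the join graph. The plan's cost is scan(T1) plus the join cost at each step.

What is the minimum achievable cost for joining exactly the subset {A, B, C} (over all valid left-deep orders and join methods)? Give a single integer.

1600

Selinger DP over subsets of {A,B,C}:
  {C}: scan cost=80, card=80
  {B}: scan cost=100, card=100
  {A}: scan cost=40, card=40
  {BC}: card=160; try (C,nl_idx)→960, (C,hash)→1320, (B,merge)→1520, (C,merge)→1540, (B,hash)→1560, (B,nl)→8080 …(+1); best=960 via (C,nl_idx)
  {AB}: card=500; try (A,hash)→680, (B,merge)→1120, (A,merge)→1180, (A,nl_idx)→1200, (B,hash)→1480, (B,nl)→4040 …(+1); best=680 via (A,hash)
  {ABC}: card=800; try (A,hash)→1600, (C,hash)→2300, (A,merge)→2680, (A,nl_idx)→2720, (C,nl_idx)→4980, (C,merge)→6320 …(+2); best=1600 via (A,hash)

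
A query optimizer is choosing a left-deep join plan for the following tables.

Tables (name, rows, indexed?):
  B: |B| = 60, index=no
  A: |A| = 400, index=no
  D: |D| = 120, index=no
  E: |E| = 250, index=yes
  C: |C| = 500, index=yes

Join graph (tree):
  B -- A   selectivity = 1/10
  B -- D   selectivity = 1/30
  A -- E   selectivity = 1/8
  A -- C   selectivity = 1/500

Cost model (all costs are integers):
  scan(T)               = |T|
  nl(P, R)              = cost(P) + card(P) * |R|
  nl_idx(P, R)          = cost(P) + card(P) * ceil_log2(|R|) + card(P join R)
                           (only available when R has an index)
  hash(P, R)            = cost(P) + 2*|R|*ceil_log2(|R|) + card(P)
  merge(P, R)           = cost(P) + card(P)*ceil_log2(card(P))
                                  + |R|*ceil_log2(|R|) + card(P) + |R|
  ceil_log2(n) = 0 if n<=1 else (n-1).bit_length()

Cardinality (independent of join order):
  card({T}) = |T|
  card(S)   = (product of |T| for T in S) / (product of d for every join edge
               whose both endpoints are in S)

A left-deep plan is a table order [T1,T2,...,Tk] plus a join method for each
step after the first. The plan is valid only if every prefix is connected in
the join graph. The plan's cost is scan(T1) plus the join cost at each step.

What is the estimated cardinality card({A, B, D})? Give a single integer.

9600

Tables in S: A(400), B(60), D(120)
Edges inside S: B-A(d=10), B-D(d=30)
numerator = 400 * 60 * 120 = 2880000
denominator = 10 * 30 = 300
card(S) = 2880000 / 300 = 9600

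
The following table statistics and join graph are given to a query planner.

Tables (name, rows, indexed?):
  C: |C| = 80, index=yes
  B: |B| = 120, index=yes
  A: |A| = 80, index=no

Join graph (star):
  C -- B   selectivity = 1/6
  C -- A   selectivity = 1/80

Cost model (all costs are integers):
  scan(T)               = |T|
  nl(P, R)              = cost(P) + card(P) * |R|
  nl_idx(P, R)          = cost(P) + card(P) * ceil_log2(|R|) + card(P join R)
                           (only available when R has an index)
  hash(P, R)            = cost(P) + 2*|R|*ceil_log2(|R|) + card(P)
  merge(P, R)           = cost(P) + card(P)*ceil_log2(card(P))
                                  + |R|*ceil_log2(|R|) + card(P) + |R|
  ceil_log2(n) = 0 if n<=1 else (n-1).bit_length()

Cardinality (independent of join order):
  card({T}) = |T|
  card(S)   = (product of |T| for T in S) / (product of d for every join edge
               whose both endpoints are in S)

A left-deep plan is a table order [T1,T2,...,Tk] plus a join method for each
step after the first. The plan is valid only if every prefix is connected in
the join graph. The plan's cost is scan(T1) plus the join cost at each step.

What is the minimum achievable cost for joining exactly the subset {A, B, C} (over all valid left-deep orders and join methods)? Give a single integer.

Selinger DP over subsets of {A,B,C}:
  {C}: scan cost=80, card=80
  {B}: scan cost=120, card=120
  {A}: scan cost=80, card=80
  {BC}: card=1600; try (C,hash)→1360, (B,merge)→1680, (C,merge)→1720, (B,hash)→1840, (B,nl_idx)→2240, (C,nl_idx)→2560 …(+2); best=1360 via (C,hash)
  {AC}: card=80; try (C,nl_idx)→720, (C,hash)→1280, (A,hash)→1280, (C,merge)→1360, (A,merge)→1360, (C,nl)→6480 …(+1); best=720 via (C,nl_idx)
  {ABC}: card=1600; try (B,merge)→2320, (B,hash)→2480, (B,nl_idx)→2880, (A,hash)→4080, (B,nl)→10320, (A,merge)→21200 …(+1); best=2320 via (B,merge)

2320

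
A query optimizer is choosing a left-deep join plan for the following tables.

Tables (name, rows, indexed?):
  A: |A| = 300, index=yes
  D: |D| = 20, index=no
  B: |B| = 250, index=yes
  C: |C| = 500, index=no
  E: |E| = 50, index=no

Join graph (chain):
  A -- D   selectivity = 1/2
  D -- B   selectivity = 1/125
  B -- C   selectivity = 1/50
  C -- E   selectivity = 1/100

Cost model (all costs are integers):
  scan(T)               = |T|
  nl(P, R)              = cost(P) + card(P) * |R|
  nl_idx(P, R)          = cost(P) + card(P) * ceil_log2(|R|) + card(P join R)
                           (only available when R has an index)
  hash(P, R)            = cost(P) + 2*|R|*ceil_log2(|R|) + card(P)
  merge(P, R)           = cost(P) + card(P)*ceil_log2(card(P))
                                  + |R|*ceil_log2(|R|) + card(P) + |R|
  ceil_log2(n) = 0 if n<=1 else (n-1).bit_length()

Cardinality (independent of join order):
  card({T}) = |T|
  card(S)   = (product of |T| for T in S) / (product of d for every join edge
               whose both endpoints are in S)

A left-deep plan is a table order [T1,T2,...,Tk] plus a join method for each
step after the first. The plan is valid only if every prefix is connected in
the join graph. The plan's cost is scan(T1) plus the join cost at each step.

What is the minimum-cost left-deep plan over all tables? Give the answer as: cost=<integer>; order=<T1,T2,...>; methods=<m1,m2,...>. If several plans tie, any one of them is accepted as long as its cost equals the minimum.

cost=11100; order=C,E,B,D,A; methods=hash,nl_idx,hash,merge

Selinger DP (subsets sized 1..n):
  {A}: scan cost=300, card=300
  {D}: scan cost=20, card=20
  {B}: scan cost=250, card=250
  {C}: scan cost=500, card=500
  {E}: scan cost=50, card=50
  {AD}: card=3000; try (D,hash)→800, (A,merge)→3140, (A,nl_idx)→3200, (D,merge)→3420, (A,hash)→5440, (A,nl)→6020 …(+1); best=800 via (D,hash)
  {BD}: card=40; try (B,nl_idx)→220, (D,hash)→700, (B,merge)→2390, (D,merge)→2620, (B,hash)→4040, (B,nl)→5020 …(+1); best=220 via (B,nl_idx)
  {BC}: card=2500; try (B,hash)→5000, (B,nl_idx)→7000, (C,merge)→7500, (B,merge)→7750, (C,hash)→9500, (C,nl)→125250 …(+1); best=5000 via (B,hash)
  {CE}: card=250; try (E,hash)→1600, (C,merge)→5400, (E,merge)→5850, (C,hash)→9100, (C,nl)→25050, (E,nl)→25500; best=1600 via (E,hash)
  {ABD}: card=6000; try (A,merge)→3500, (A,hash)→5660, (A,nl_idx)→6580, (B,hash)→7800, (A,nl)→12220, (B,nl_idx)→30800 …(+2); best=3500 via (A,merge)
  {BCD}: card=400; try (C,merge)→5500, (D,hash)→7700, (C,hash)→9260, (C,nl)→20220, (D,merge)→37620, (D,nl)→55000; best=5500 via (C,merge)
  {BCE}: card=1250; try (B,nl_idx)→4850, (B,hash)→5850, (B,merge)→6100, (E,hash)→8100, (E,merge)→37850, (B,nl)→64100 …(+1); best=4850 via (B,nl_idx)
  {ABCD}: card=60000; try (A,hash)→11300, (A,merge)→12500, (C,hash)→18500, (A,nl_idx)→69100, (C,merge)→92500, (A,nl)→125500 …(+1); best=11300 via (A,hash)
  {BCDE}: card=200; try (D,hash)→6300, (E,hash)→6500, (E,merge)→9850, (D,merge)→19970, (E,nl)→25500, (D,nl)→29850; best=6300 via (D,hash)
  {ABCDE}: card=30000; try (A,merge)→11100, (A,hash)→11900, (A,nl_idx)→38100, (A,nl)→66300, (E,hash)→71900, (E,merge)→1031650 …(+1); best=11100 via (A,merge)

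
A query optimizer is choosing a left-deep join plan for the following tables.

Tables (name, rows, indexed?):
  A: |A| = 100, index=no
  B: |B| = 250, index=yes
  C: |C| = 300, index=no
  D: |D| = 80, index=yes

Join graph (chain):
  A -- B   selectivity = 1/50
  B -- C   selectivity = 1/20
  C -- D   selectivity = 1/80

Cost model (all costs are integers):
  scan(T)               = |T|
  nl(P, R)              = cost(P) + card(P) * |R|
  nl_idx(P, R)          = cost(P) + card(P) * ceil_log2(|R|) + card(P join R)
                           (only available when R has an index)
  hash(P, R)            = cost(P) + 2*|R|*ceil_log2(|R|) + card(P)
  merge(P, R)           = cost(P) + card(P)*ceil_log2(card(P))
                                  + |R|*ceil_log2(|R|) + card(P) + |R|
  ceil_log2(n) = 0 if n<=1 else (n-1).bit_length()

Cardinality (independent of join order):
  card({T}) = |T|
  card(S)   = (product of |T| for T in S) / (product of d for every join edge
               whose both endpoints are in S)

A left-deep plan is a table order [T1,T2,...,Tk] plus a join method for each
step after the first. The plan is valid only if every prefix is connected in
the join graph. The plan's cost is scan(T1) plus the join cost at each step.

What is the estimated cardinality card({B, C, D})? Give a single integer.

3750

Tables in S: B(250), C(300), D(80)
Edges inside S: B-C(d=20), C-D(d=80)
numerator = 250 * 300 * 80 = 6000000
denominator = 20 * 80 = 1600
card(S) = 6000000 / 1600 = 3750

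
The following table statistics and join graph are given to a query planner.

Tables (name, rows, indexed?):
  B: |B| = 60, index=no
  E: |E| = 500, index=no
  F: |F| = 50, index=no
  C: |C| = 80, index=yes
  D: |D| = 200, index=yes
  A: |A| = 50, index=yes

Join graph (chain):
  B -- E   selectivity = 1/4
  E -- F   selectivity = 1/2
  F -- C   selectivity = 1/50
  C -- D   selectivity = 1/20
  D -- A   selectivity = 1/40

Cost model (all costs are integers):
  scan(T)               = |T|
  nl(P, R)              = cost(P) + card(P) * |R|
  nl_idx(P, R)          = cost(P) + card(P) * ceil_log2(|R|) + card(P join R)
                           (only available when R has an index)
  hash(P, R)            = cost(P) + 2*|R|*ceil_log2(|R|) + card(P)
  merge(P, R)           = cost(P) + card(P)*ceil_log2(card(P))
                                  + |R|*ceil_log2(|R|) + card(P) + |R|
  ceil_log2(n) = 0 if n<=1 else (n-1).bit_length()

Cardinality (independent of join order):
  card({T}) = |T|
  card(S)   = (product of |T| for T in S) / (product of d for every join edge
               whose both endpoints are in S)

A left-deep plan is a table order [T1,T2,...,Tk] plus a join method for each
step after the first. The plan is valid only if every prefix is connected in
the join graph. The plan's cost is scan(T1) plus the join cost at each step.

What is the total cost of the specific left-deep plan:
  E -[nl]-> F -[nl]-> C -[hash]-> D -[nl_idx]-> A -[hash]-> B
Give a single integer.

step 1: scan E: cost=500, card=500
step 2: join F via nl
    card(P join F) = 500*50/(2) = 12500
    cost = 500 + 500*50 = 25500
step 3: join C via nl
    card(P join C) = 12500*80/(50) = 20000
    cost = 25500 + 12500*80 = 1025500
step 4: join D via hash
    card(P join D) = 20000*200/(20) = 200000
    cost = 1025500 + 2*200*8 + 20000 = 1048700
step 5: join A via nl_idx
    card(P join A) = 200000*50/(40) = 250000
    cost = 1048700 + 200000*6 + 250000 = 2498700
step 6: join B via hash
    card(P join B) = 250000*60/(4) = 3750000
    cost = 2498700 + 2*60*6 + 250000 = 2749420

2749420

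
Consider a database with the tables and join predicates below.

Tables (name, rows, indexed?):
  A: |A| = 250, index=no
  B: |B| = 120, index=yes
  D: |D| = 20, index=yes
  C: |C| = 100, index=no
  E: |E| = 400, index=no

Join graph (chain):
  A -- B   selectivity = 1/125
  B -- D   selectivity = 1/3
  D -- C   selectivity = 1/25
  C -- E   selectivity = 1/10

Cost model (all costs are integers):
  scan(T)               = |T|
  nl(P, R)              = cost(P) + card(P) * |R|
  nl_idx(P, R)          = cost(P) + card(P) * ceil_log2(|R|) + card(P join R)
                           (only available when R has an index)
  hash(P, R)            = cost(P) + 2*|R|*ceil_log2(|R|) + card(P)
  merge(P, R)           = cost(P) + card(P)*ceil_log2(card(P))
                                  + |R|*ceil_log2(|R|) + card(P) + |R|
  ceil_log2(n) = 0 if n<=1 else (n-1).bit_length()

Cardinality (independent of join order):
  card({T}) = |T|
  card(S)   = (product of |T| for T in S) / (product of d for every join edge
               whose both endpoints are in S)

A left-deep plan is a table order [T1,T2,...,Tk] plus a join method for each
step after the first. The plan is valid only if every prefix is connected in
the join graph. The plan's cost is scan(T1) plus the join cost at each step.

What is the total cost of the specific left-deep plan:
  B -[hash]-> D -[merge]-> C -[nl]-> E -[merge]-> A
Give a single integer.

3596290

step 1: scan B: cost=120, card=120
step 2: join D via hash
    card(P join D) = 120*20/(3) = 800
    cost = 120 + 2*20*5 + 120 = 440
step 3: join C via merge
    card(P join C) = 800*100/(25) = 3200
    cost = 440 + 800*10 + 100*7 + 800 + 100 = 10040
step 4: join E via nl
    card(P join E) = 3200*400/(10) = 128000
    cost = 10040 + 3200*400 = 1290040
step 5: join A via merge
    card(P join A) = 128000*250/(125) = 256000
    cost = 1290040 + 128000*17 + 250*8 + 128000 + 250 = 3596290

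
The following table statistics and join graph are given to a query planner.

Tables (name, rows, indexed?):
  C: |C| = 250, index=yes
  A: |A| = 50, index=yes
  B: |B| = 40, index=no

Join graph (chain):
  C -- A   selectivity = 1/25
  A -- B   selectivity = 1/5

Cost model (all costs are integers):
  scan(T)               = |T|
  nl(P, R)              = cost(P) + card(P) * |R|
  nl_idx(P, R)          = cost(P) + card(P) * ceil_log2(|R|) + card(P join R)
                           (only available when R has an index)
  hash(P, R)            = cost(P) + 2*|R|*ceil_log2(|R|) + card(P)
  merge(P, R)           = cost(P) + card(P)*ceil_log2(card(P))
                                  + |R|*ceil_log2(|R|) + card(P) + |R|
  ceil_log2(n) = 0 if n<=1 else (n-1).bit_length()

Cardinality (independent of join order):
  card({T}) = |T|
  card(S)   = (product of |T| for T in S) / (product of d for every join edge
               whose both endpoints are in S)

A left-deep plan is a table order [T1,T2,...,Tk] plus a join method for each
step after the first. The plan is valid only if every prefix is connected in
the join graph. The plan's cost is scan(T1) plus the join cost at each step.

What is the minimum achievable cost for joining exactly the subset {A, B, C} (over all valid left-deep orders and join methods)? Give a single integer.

1930

Selinger DP over subsets of {A,B,C}:
  {C}: scan cost=250, card=250
  {A}: scan cost=50, card=50
  {B}: scan cost=40, card=40
  {AC}: card=500; try (C,nl_idx)→950, (A,hash)→1100, (A,nl_idx)→2250, (C,merge)→2650, (A,merge)→2850, (C,hash)→4100 …(+2); best=950 via (C,nl_idx)
  {AB}: card=400; try (B,hash)→580, (A,merge)→670, (B,merge)→680, (A,hash)→680, (A,nl_idx)→680, (A,nl)→2040 …(+1); best=580 via (B,hash)
  {ABC}: card=4000; try (B,hash)→1930, (C,hash)→4980, (B,merge)→6230, (C,merge)→6830, (C,nl_idx)→7780, (B,nl)→20950 …(+1); best=1930 via (B,hash)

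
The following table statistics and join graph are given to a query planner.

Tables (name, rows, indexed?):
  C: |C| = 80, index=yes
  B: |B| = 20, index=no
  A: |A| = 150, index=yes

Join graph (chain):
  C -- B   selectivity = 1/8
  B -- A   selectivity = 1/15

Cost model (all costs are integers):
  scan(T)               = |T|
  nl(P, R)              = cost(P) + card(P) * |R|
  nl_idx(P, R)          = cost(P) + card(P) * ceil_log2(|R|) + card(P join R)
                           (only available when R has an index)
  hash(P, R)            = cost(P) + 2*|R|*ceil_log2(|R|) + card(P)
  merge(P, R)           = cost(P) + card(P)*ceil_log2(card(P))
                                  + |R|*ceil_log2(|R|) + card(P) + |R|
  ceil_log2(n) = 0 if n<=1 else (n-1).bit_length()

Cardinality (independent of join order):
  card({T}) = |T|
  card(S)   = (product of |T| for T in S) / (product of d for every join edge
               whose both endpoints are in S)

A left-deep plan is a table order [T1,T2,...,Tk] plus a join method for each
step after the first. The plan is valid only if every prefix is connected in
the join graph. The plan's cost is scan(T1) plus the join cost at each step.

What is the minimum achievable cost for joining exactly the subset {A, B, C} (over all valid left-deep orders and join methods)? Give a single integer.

Selinger DP over subsets of {A,B,C}:
  {C}: scan cost=80, card=80
  {B}: scan cost=20, card=20
  {A}: scan cost=150, card=150
  {BC}: card=200; try (C,nl_idx)→360, (B,hash)→360, (C,merge)→780, (B,merge)→840, (C,hash)→1160, (C,nl)→1620 …(+1); best=360 via (C,nl_idx)
  {AB}: card=200; try (A,nl_idx)→380, (B,hash)→500, (A,merge)→1490, (B,merge)→1620, (A,hash)→2440, (A,nl)→3020 …(+1); best=380 via (A,nl_idx)
  {ABC}: card=2000; try (C,hash)→1700, (C,merge)→2820, (A,hash)→2960, (A,merge)→3510, (C,nl_idx)→3780, (A,nl_idx)→3960 …(+2); best=1700 via (C,hash)

1700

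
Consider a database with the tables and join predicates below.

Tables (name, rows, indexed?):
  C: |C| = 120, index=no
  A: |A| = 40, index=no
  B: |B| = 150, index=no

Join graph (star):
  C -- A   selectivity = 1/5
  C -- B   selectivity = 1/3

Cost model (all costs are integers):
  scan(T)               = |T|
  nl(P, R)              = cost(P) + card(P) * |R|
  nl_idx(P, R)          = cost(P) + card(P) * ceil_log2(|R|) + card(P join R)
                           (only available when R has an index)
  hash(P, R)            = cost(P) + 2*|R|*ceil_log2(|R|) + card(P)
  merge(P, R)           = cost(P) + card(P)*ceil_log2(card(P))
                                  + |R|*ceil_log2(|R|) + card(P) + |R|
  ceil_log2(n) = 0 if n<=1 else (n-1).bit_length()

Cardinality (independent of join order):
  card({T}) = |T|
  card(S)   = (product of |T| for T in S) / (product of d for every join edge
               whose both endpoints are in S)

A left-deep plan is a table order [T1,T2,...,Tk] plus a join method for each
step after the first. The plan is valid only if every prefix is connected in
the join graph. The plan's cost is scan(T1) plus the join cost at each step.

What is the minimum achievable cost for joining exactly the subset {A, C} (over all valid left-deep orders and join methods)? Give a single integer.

720

Selinger DP over subsets of {A,C}:
  {C}: scan cost=120, card=120
  {A}: scan cost=40, card=40
  {AC}: card=960; try (A,hash)→720, (C,merge)→1280, (A,merge)→1360, (C,hash)→1760, (C,nl)→4840, (A,nl)→4920; best=720 via (A,hash)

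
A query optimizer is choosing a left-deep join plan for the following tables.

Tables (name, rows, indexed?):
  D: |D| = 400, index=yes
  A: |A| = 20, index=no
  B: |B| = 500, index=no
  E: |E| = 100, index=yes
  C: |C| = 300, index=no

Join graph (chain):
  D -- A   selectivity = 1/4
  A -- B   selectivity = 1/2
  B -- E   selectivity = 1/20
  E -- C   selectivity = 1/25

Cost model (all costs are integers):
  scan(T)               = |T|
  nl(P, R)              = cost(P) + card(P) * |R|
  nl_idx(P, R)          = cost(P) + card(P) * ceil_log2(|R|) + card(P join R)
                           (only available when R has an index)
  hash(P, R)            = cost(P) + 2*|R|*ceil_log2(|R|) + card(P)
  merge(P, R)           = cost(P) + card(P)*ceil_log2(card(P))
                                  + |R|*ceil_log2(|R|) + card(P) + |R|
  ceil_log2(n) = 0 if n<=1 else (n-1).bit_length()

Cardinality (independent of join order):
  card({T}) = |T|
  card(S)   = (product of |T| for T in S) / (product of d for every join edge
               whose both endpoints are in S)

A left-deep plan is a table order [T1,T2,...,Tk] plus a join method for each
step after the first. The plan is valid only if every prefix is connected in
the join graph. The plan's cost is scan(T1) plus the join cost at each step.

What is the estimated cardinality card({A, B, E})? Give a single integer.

Tables in S: A(20), B(500), E(100)
Edges inside S: A-B(d=2), B-E(d=20)
numerator = 20 * 500 * 100 = 1000000
denominator = 2 * 20 = 40
card(S) = 1000000 / 40 = 25000

25000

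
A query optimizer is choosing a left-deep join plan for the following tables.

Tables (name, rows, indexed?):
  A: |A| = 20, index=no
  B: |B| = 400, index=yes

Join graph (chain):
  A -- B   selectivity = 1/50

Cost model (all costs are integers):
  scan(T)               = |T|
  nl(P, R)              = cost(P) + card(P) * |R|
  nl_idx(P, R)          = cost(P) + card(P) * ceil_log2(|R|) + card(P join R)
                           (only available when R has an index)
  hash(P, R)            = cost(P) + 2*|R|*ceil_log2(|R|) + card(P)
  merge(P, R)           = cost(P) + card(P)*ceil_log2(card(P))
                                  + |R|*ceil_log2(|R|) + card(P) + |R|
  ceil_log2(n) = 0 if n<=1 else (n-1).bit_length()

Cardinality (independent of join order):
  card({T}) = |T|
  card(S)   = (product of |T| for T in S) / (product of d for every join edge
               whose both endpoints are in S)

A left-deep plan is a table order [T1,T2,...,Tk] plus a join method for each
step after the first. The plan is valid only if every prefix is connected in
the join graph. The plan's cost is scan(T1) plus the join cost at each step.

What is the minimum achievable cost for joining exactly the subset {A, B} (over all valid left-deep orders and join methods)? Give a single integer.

360

Selinger DP over subsets of {A,B}:
  {A}: scan cost=20, card=20
  {B}: scan cost=400, card=400
  {AB}: card=160; try (B,nl_idx)→360, (A,hash)→1000, (B,merge)→4140, (A,merge)→4520, (B,hash)→7240, (B,nl)→8020 …(+1); best=360 via (B,nl_idx)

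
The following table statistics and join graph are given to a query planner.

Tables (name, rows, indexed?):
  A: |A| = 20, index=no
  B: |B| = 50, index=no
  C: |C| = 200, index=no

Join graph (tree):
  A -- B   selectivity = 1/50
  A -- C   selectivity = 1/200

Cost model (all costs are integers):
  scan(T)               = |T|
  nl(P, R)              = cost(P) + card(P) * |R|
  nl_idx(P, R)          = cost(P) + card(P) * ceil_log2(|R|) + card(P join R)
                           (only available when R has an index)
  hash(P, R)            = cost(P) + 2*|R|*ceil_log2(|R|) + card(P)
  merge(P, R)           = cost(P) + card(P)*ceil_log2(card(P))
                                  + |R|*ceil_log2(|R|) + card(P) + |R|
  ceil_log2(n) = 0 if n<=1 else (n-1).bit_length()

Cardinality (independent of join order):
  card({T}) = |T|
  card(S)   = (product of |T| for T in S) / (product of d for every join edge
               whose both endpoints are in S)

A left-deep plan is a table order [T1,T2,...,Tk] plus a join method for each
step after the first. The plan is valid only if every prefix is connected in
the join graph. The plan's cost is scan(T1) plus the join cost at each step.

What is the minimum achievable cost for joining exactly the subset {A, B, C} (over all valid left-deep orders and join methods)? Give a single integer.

1070

Selinger DP over subsets of {A,B,C}:
  {A}: scan cost=20, card=20
  {B}: scan cost=50, card=50
  {C}: scan cost=200, card=200
  {AB}: card=20; try (A,hash)→300, (B,merge)→490, (A,merge)→520, (B,hash)→640, (B,nl)→1020, (A,nl)→1050; best=300 via (A,hash)
  {AC}: card=20; try (A,hash)→600, (C,merge)→1940, (A,merge)→2120, (C,hash)→3240, (C,nl)→4020, (A,nl)→4200; best=600 via (A,hash)
  {ABC}: card=20; try (B,merge)→1070, (B,hash)→1220, (B,nl)→1600, (C,merge)→2220, (C,hash)→3520, (C,nl)→4300; best=1070 via (B,merge)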